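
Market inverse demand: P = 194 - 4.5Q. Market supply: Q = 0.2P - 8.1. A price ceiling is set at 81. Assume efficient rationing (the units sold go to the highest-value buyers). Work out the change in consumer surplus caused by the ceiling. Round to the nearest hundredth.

Rewriting supply in inverse form: P = 40.5 + 5Q.
Without the control, 194 - 4.5Q = 40.5 + 5Q so Q* = 16.1579 and P* = 121.2895.
At P = 81, sellers supply (81 - 40.5)/5 = 8.1 while buyers want more, so the quantity traded is 8.1 at price 81.
CS goes from (1/2)(16.1579)(72.7105) = 587.4245 to 767.6775 (computed as (194 - 81)(8.1) - (1/2)(4.5)(8.1)^2), a change of 180.253.

180.25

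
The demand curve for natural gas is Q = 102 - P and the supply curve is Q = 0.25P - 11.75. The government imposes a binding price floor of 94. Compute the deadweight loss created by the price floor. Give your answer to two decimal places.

22.50

Rewriting demand in inverse form: P = 102 - Q.
Rewriting supply in inverse form: P = 47 + 4Q.
Without the control, 102 - Q = 47 + 4Q so Q* = 11 and P* = 91.
At the floor price 94, quantity demanded is (102 - 94)/1 = 8; demand is the short side, so Q = 8 trades at P = 94.
The lost-trades triangle has base Q* - 8 = 3 and height equal to the gap between the curves at Q = 8, which is 94 - 79 = 15. DWL = (1/2)(3)(15) = 22.5.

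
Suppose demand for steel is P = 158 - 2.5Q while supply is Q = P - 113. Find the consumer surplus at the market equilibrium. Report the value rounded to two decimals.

206.63

Rewriting supply in inverse form: P = 113 + Q.
Set 158 - 2.5Q = 113 + Q, which gives 45 = 3.5Q, so Q* = 12.8571 and P* = 158 - 2.5(12.8571) = 125.8571.
CS is the area between the demand curve and P* from 0 to Q*: (1/2)(12.8571)(32.1429) = 206.6327.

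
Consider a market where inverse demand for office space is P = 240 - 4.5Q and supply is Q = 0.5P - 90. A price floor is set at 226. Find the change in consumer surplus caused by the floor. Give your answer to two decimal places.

-169.94

Rewriting supply in inverse form: P = 180 + 2Q.
Free-market equilibrium: 240 - 4.5Q = 180 + 2Q gives Q* = 9.2308, P* = 198.4615.
At P = 226, buyers demand (240 - 226)/4.5 = 3.1111 while sellers would supply more, so the quantity traded is 3.1111 at price 226.
CS goes from (1/2)(9.2308)(41.5385) = 191.716 to 21.7778 (computed as (240 - 226)(3.1111) - (1/2)(4.5)(3.1111)^2), a change of -169.9382.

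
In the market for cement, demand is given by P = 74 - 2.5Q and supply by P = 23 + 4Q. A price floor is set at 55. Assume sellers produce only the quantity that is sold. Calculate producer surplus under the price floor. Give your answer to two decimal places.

Free-market equilibrium: 74 - 2.5Q = 23 + 4Q gives Q* = 7.8462, P* = 54.3846.
At the floor price 55, quantity demanded is (74 - 55)/2.5 = 7.6; demand is the short side, so Q = 7.6 trades at P = 55.
The supply price at Q = 7.6 is 53.4. PS is the trapezoid between 55 and supply over [0, 7.6]: (1/2)[(55 - 23) + (55 - 53.4)](7.6) = 127.68.

127.68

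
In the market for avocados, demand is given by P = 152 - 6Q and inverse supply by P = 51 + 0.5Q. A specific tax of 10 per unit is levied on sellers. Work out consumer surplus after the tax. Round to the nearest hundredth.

Pre-tax equilibrium: 152 - 6Q = 51 + 0.5Q gives Q* = 15.5385, P* = 58.7692.
A tax on sellers shifts supply up by 10: 152 - 6Q = 51 + 0.5Q + 10, so Q_t = 14. Buyers pay P_b = 68; sellers receive P_s = P_b - 10 = 58.
CS = (1/2)(Q_t)(152 - P_b) = (1/2)(14)(84) = 588.

588.00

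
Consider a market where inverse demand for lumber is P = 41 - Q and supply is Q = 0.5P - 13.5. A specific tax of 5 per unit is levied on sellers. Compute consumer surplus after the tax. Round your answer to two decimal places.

Rewriting supply in inverse form: P = 27 + 2Q.
Pre-tax equilibrium: 41 - Q = 27 + 2Q gives Q* = 4.6667, P* = 36.3333.
With the tax, sellers need 5 more per unit: 41 - Q = 27 + 2Q + 5, so Q_t = 3. Buyers pay P_b = 38; sellers receive P_s = P_b - 5 = 33.
Consumer surplus is the triangle under demand above P_b: (1/2)(3)(41 - 38) = 4.5.

4.50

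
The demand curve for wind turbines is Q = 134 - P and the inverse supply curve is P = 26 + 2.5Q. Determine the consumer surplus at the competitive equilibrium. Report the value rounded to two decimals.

Rewriting demand in inverse form: P = 134 - Q.
Setting demand equal to supply, 108 = 3.5Q, so Q* = 30.8571 and P* = 103.1429.
Consumer surplus is the triangle under demand above P*: (1/2)(30.8571)(134 - 103.1429) = (1/2)(30.8571)(30.8571) = 476.0816.

476.08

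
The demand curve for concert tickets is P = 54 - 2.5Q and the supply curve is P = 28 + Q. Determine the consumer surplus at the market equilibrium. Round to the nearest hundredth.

Setting demand equal to supply, 26 = 3.5Q, so Q* = 7.4286 and P* = 35.4286.
The demand choke price is 54, so CS = (1/2)(Q*)(54 - P*) = (1/2)(7.4286)(18.5714) = 68.9796.

68.98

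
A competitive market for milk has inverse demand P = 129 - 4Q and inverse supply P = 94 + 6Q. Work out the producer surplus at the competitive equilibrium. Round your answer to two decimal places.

Setting demand equal to supply, 35 = 10Q, so Q* = 3.5 and P* = 115.
PS is the area between P* and the supply curve from 0 to Q*: (1/2)(3.5)(21) = 36.75.

36.75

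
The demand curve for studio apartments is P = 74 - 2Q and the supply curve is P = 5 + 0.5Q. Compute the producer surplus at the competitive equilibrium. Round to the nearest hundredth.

Setting demand equal to supply, 69 = 2.5Q, so Q* = 27.6 and P* = 18.8.
Producer surplus is the triangle above supply below P*: (1/2)(27.6)(18.8 - 5) = (1/2)(27.6)(13.8) = 190.44.

190.44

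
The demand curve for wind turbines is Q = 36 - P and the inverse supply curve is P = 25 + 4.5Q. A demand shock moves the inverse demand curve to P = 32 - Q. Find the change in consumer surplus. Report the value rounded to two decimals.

Rewriting demand in inverse form: P = 36 - Q.
Initial equilibrium: Q_0 = 2, P_0 = 34; CS_0 = (1/2)(2)(2) = 2, PS_0 = (1/2)(2)(9) = 9.
New equilibrium: 32 - Q = 25 + 4.5Q gives Q_1 = 1.2727, P_1 = 30.7273; CS_1 = 0.8099, PS_1 = 3.6446.
Change in consumer surplus = 0.8099 - 2 = -1.1901.

-1.19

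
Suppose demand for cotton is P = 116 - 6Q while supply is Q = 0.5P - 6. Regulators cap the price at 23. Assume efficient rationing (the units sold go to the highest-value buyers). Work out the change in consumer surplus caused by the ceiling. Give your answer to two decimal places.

-86.25

Rewriting supply in inverse form: P = 12 + 2Q.
Without the control, 116 - 6Q = 12 + 2Q so Q* = 13 and P* = 38.
At the ceiling price 23, quantity supplied is (23 - 12)/2 = 5.5; supply is the short side, so Q = 5.5 trades at P = 23.
CS goes from (1/2)(13)(78) = 507 to 420.75 (computed as (116 - 23)(5.5) - (1/2)(6)(5.5)^2), a change of -86.25.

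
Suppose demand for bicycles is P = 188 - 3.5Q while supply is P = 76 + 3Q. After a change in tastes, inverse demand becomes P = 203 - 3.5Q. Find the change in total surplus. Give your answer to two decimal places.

Initial equilibrium: Q_0 = 17.2308, P_0 = 127.6923; CS_0 = (1/2)(17.2308)(60.3077) = 519.574, PS_0 = (1/2)(17.2308)(51.6923) = 445.3491.
New equilibrium: 203 - 3.5Q = 76 + 3Q gives Q_1 = 19.5385, P_1 = 134.6154; CS_1 = 668.0651, PS_1 = 572.6272.
Change in total surplus = (668.0651 + 572.6272) - (519.574 + 445.3491) = 275.7692.

275.77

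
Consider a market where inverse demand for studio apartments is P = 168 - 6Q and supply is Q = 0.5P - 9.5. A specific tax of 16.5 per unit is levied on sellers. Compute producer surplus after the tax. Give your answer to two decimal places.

274.32

Rewriting supply in inverse form: P = 19 + 2Q.
Pre-tax equilibrium: 168 - 6Q = 19 + 2Q gives Q* = 18.625, P* = 56.25.
A tax on sellers shifts supply up by 16.5: 168 - 6Q = 19 + 2Q + 16.5, so Q_t = 16.5625. Buyers pay P_b = 68.625; sellers receive P_s = P_b - 16.5 = 52.125.
Producer surplus is the triangle above supply below P_s: (1/2)(16.5625)(52.125 - 19) = 274.3164.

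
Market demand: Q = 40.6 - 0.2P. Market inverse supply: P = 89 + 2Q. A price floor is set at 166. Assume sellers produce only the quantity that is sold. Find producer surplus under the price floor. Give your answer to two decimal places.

Rewriting demand in inverse form: P = 203 - 5Q.
Without the control, 203 - 5Q = 89 + 2Q so Q* = 16.2857 and P* = 121.5714.
At P = 166, buyers demand (203 - 166)/5 = 7.4 while sellers would supply more, so the quantity traded is 7.4 at price 166.
The supply price at Q = 7.4 is 103.8. PS is the trapezoid between 166 and supply over [0, 7.4]: (1/2)[(166 - 89) + (166 - 103.8)](7.4) = 515.04.

515.04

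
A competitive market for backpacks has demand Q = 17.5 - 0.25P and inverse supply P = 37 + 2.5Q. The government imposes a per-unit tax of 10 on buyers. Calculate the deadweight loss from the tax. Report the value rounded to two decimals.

Rewriting demand in inverse form: P = 70 - 4Q.
Without the tax, 70 - 4Q = 37 + 2.5Q so Q* = 5.0769 and P* = 49.6923.
A tax on buyers shifts demand down by 10: (70 - 10) - 4Q = 37 + 2.5Q, so Q_t = 3.5385. Buyers pay P_b = 55.8462; sellers receive P_s = P_b - 10 = 45.8462.
The welfare triangle lost has base Q* - Q_t = 1.5385 and height t = 10, so DWL = (1/2)(1.5385)(10) = 7.6923.

7.69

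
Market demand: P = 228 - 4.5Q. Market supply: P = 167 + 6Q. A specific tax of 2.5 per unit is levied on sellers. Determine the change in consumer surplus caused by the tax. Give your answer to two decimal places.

-6.10

Without the tax, 228 - 4.5Q = 167 + 6Q so Q* = 5.8095 and P* = 201.8571.
With the tax, sellers need 2.5 more per unit: 228 - 4.5Q = 167 + 6Q + 2.5, so Q_t = 5.5714. Buyers pay P_b = 202.9286; sellers receive P_s = P_b - 2.5 = 200.4286.
CS falls from (1/2)(5.8095)(26.1429) = 75.9388 to (1/2)(5.5714)(25.0714) = 69.8418, a change of -6.0969.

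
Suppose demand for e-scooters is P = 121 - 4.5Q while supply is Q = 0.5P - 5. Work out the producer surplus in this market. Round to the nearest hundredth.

Rewriting supply in inverse form: P = 10 + 2Q.
Set 121 - 4.5Q = 10 + 2Q, which gives 111 = 6.5Q, so Q* = 17.0769 and P* = 121 - 4.5(17.0769) = 44.1538.
Producer surplus is the triangle above supply below P*: (1/2)(17.0769)(44.1538 - 10) = (1/2)(17.0769)(34.1538) = 291.6213.

291.62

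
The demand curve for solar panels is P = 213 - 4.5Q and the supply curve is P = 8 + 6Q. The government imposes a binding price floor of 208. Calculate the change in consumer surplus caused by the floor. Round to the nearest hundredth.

-854.88

Without the control, 213 - 4.5Q = 8 + 6Q so Q* = 19.5238 and P* = 125.1429.
At the floor price 208, quantity demanded is (213 - 208)/4.5 = 1.1111; demand is the short side, so Q = 1.1111 trades at P = 208.
CS goes from (1/2)(19.5238)(87.8571) = 857.6531 to 2.7778 (computed as (213 - 208)(1.1111) - (1/2)(4.5)(1.1111)^2), a change of -854.8753.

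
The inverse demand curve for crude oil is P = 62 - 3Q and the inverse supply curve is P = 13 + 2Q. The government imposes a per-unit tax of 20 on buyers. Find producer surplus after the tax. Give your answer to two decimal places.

Pre-tax equilibrium: 62 - 3Q = 13 + 2Q gives Q* = 9.8, P* = 32.6.
A tax on buyers shifts demand down by 20: (62 - 20) - 3Q = 13 + 2Q, so Q_t = 5.8. Buyers pay P_b = 44.6; sellers receive P_s = P_b - 20 = 24.6.
PS = (1/2)(Q_t)(P_s - 13) = (1/2)(5.8)(11.6) = 33.64.

33.64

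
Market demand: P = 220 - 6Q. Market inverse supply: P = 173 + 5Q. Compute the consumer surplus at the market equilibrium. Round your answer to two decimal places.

54.77

Setting demand equal to supply, 47 = 11Q, so Q* = 4.2727 and P* = 194.3636.
CS is the area between the demand curve and P* from 0 to Q*: (1/2)(4.2727)(25.6364) = 54.7686.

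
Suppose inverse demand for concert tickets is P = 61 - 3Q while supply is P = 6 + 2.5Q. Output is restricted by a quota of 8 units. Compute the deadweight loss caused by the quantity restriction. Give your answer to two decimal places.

Unrestricted equilibrium: Q* = (61 - 6)/(3 + 2.5) = 10.
At Q = 8 the demand price is 61 - 3(8) = 37 and the supply price is 6 + 2.5(8) = 26.
DWL = (1/2)(gap between curves at 8) x (Q* - 8) = (1/2)(11)(2) = 11.

11.00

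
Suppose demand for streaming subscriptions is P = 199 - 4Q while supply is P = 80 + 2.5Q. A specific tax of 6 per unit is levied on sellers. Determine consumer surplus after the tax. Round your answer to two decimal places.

Without the tax, 199 - 4Q = 80 + 2.5Q so Q* = 18.3077 and P* = 125.7692.
With the tax, sellers need 6 more per unit: 199 - 4Q = 80 + 2.5Q + 6, so Q_t = 17.3846. Buyers pay P_b = 129.4615; sellers receive P_s = P_b - 6 = 123.4615.
CS = (1/2)(Q_t)(199 - P_b) = (1/2)(17.3846)(69.5385) = 604.4497.

604.45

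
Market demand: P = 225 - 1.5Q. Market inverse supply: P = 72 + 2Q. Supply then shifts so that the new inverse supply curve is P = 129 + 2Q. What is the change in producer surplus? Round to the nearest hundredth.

-1158.61

Initial equilibrium: Q_0 = 43.7143, P_0 = 159.4286; CS_0 = (1/2)(43.7143)(65.5714) = 1433.2041, PS_0 = (1/2)(43.7143)(87.4286) = 1910.9388.
New equilibrium: 225 - 1.5Q = 129 + 2Q gives Q_1 = 27.4286, P_1 = 183.8571; CS_1 = 564.2449, PS_1 = 752.3265.
Change in producer surplus = 752.3265 - 1910.9388 = -1158.6122.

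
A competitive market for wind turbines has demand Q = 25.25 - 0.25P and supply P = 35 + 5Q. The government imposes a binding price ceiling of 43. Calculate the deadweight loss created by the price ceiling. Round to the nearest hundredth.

147.92

Rewriting demand in inverse form: P = 101 - 4Q.
Without the control, 101 - 4Q = 35 + 5Q so Q* = 7.3333 and P* = 71.6667.
At the ceiling price 43, quantity supplied is (43 - 35)/5 = 1.6; supply is the short side, so Q = 1.6 trades at P = 43.
The lost-trades triangle has base Q* - 1.6 = 5.7333 and height equal to the gap between the curves at Q = 1.6, which is 94.6 - 43 = 51.6. DWL = (1/2)(5.7333)(51.6) = 147.92.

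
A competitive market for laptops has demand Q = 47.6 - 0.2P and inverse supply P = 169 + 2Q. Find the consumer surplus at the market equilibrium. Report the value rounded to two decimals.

Rewriting demand in inverse form: P = 238 - 5Q.
Setting demand equal to supply, 69 = 7Q, so Q* = 9.8571 and P* = 188.7143.
Consumer surplus is the triangle under demand above P*: (1/2)(9.8571)(238 - 188.7143) = (1/2)(9.8571)(49.2857) = 242.9082.

242.91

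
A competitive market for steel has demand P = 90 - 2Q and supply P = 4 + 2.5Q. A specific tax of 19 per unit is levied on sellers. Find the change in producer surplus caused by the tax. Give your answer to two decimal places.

-179.44

Pre-tax equilibrium: 90 - 2Q = 4 + 2.5Q gives Q* = 19.1111, P* = 51.7778.
With the tax, sellers need 19 more per unit: 90 - 2Q = 4 + 2.5Q + 19, so Q_t = 14.8889. Buyers pay P_b = 60.2222; sellers receive P_s = P_b - 19 = 41.2222.
PS falls from (1/2)(19.1111)(47.7778) = 456.5432 to (1/2)(14.8889)(37.2222) = 277.0988, a change of -179.4444.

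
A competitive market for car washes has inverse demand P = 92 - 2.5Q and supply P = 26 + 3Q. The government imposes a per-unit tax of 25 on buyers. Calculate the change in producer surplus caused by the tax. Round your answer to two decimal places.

-132.64

Pre-tax equilibrium: 92 - 2.5Q = 26 + 3Q gives Q* = 12, P* = 62.
With the tax, buyers' net willingness to pay falls by 25: (92 - 25) - 2.5Q = 26 + 3Q, so Q_t = 7.4545. Buyers pay P_b = 73.3636; sellers receive P_s = P_b - 25 = 48.3636.
PS falls from (1/2)(12)(36) = 216 to (1/2)(7.4545)(22.3636) = 83.3554, a change of -132.6446.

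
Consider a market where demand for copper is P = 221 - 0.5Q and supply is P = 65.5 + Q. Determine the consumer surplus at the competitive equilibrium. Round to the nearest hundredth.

Set 221 - 0.5Q = 65.5 + Q, which gives 155.5 = 1.5Q, so Q* = 103.6667 and P* = 221 - 0.5(103.6667) = 169.1667.
The demand choke price is 221, so CS = (1/2)(Q*)(221 - P*) = (1/2)(103.6667)(51.8333) = 2686.6944.

2686.69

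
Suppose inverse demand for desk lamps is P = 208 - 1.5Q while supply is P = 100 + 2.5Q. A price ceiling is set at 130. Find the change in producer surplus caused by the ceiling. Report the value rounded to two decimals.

Free-market equilibrium: 208 - 1.5Q = 100 + 2.5Q gives Q* = 27, P* = 167.5.
At P = 130, sellers supply (130 - 100)/2.5 = 12 while buyers want more, so the quantity traded is 12 at price 130.
PS goes from (1/2)(27)(67.5) = 911.25 to 180 (computed as (130 - 100)(12) - (1/2)(2.5)(12)^2), a change of -731.25.

-731.25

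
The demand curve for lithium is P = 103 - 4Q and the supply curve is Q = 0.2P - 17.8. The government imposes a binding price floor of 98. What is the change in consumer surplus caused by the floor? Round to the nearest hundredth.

-1.71

Rewriting supply in inverse form: P = 89 + 5Q.
Without the control, 103 - 4Q = 89 + 5Q so Q* = 1.5556 and P* = 96.7778.
At P = 98, buyers demand (103 - 98)/4 = 1.25 while sellers would supply more, so the quantity traded is 1.25 at price 98.
CS goes from (1/2)(1.5556)(6.2222) = 4.8395 to 3.125 (computed as (103 - 98)(1.25) - (1/2)(4)(1.25)^2), a change of -1.7145.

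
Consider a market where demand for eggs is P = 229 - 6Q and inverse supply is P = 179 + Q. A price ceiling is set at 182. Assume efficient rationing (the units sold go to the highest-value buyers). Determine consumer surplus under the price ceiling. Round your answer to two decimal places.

114.00

Free-market equilibrium: 229 - 6Q = 179 + Q gives Q* = 7.1429, P* = 186.1429.
At P = 182, sellers supply (182 - 179)/1 = 3 while buyers want more, so the quantity traded is 3 at price 182.
The demand price at Q = 3 is 211. CS is the trapezoid between demand and 182 over [0, 3]: (1/2)[(229 - 182) + (211 - 182)](3) = 114.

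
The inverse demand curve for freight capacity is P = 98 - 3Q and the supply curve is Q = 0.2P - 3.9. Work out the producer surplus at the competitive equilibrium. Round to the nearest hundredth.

Rewriting supply in inverse form: P = 19.5 + 5Q.
Setting demand equal to supply, 78.5 = 8Q, so Q* = 9.8125 and P* = 68.5625.
PS is the area between P* and the supply curve from 0 to Q*: (1/2)(9.8125)(49.0625) = 240.7129.

240.71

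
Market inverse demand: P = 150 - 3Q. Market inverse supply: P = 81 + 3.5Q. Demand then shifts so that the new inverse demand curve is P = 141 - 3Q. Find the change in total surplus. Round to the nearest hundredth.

-89.31

Initial equilibrium: Q_0 = 10.6154, P_0 = 118.1538; CS_0 = (1/2)(10.6154)(31.8462) = 169.0296, PS_0 = (1/2)(10.6154)(37.1538) = 197.2012.
New equilibrium: 141 - 3Q = 81 + 3.5Q gives Q_1 = 9.2308, P_1 = 113.3077; CS_1 = 127.8107, PS_1 = 149.1124.
Change in total surplus = (127.8107 + 149.1124) - (169.0296 + 197.2012) = -89.3077.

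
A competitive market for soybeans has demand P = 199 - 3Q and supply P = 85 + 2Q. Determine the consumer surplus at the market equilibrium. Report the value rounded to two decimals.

Set 199 - 3Q = 85 + 2Q, which gives 114 = 5Q, so Q* = 22.8 and P* = 199 - 3(22.8) = 130.6.
CS is the area between the demand curve and P* from 0 to Q*: (1/2)(22.8)(68.4) = 779.76.

779.76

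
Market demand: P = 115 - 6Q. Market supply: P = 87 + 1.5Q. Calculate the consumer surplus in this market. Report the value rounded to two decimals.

Set 115 - 6Q = 87 + 1.5Q, which gives 28 = 7.5Q, so Q* = 3.7333 and P* = 115 - 6(3.7333) = 92.6.
CS is the area between the demand curve and P* from 0 to Q*: (1/2)(3.7333)(22.4) = 41.8133.

41.81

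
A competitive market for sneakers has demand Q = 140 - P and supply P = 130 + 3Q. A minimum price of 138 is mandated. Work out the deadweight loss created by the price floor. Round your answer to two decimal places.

0.50

Rewriting demand in inverse form: P = 140 - Q.
Without the control, 140 - Q = 130 + 3Q so Q* = 2.5 and P* = 137.5.
At P = 138, buyers demand (140 - 138)/1 = 2 while sellers would supply more, so the quantity traded is 2 at price 138.
The lost-trades triangle has base Q* - 2 = 0.5 and height equal to the gap between the curves at Q = 2, which is 138 - 136 = 2. DWL = (1/2)(0.5)(2) = 0.5.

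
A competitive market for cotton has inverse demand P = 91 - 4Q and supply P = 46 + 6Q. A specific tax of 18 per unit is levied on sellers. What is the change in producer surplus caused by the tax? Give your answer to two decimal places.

-38.88

Without the tax, 91 - 4Q = 46 + 6Q so Q* = 4.5 and P* = 73.
With the tax, sellers need 18 more per unit: 91 - 4Q = 46 + 6Q + 18, so Q_t = 2.7. Buyers pay P_b = 80.2; sellers receive P_s = P_b - 18 = 62.2.
Producers lose the trapezoid between P_s and P* out to Q_t plus the triangle from Q_t to Q*: change in PS = 21.87 - 60.75 = -38.88.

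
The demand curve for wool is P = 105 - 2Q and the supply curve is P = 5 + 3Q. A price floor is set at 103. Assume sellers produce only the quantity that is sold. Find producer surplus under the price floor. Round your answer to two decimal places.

Free-market equilibrium: 105 - 2Q = 5 + 3Q gives Q* = 20, P* = 65.
At P = 103, buyers demand (105 - 103)/2 = 1 while sellers would supply more, so the quantity traded is 1 at price 103.
The supply price at Q = 1 is 8. PS is the trapezoid between 103 and supply over [0, 1]: (1/2)[(103 - 5) + (103 - 8)](1) = 96.5.

96.50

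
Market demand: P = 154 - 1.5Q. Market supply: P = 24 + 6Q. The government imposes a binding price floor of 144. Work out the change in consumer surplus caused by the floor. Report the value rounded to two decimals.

Free-market equilibrium: 154 - 1.5Q = 24 + 6Q gives Q* = 17.3333, P* = 128.
At P = 144, buyers demand (154 - 144)/1.5 = 6.6667 while sellers would supply more, so the quantity traded is 6.6667 at price 144.
CS goes from (1/2)(17.3333)(26) = 225.3333 to 33.3333 (computed as (154 - 144)(6.6667) - (1/2)(1.5)(6.6667)^2), a change of -192.

-192.00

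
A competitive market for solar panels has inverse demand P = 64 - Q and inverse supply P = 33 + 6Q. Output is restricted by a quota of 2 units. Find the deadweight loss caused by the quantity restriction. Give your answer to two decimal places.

20.64

Without the quota, 64 - Q = 33 + 6Q gives Q* = 4.4286.
At Q = 2 the demand price is 64 - (2) = 62 and the supply price is 33 + 6(2) = 45.
Deadweight loss is the triangle between the curves from 2 to 4.4286: (1/2)(62 - 45)(4.4286 - 2) = 20.6429.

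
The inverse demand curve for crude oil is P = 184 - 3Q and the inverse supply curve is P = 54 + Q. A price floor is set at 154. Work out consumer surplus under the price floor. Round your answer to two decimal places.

150.00

Without the control, 184 - 3Q = 54 + Q so Q* = 32.5 and P* = 86.5.
At the floor price 154, quantity demanded is (184 - 154)/3 = 10; demand is the short side, so Q = 10 trades at P = 154.
CS is the triangle under demand above 154: (1/2)(10)(184 - 154) = 150.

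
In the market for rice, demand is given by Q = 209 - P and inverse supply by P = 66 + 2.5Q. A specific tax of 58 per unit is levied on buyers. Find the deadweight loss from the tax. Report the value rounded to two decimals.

Rewriting demand in inverse form: P = 209 - Q.
Without the tax, 209 - Q = 66 + 2.5Q so Q* = 40.8571 and P* = 168.1429.
With the tax, buyers' net willingness to pay falls by 58: (209 - 58) - Q = 66 + 2.5Q, so Q_t = 24.2857. Buyers pay P_b = 184.7143; sellers receive P_s = P_b - 58 = 126.7143.
Deadweight loss is the triangle between the curves from Q_t to Q*: (1/2)(40.8571 - 24.2857)(58) = 480.5714.

480.57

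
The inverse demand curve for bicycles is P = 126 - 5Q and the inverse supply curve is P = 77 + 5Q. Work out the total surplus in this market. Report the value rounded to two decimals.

120.05

Set 126 - 5Q = 77 + 5Q, which gives 49 = 10Q, so Q* = 4.9 and P* = 126 - 5(4.9) = 101.5.
CS = (1/2)(4.9)(24.5) = 60.025 and PS = (1/2)(4.9)(24.5) = 60.025, so total surplus = 120.05.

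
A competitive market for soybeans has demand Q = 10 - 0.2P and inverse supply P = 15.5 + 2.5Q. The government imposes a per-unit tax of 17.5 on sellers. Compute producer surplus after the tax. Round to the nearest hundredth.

6.42

Rewriting demand in inverse form: P = 50 - 5Q.
Pre-tax equilibrium: 50 - 5Q = 15.5 + 2.5Q gives Q* = 4.6, P* = 27.
A tax on sellers shifts supply up by 17.5: 50 - 5Q = 15.5 + 2.5Q + 17.5, so Q_t = 2.2667. Buyers pay P_b = 38.6667; sellers receive P_s = P_b - 17.5 = 21.1667.
PS = (1/2)(Q_t)(P_s - 15.5) = (1/2)(2.2667)(5.6667) = 6.4222.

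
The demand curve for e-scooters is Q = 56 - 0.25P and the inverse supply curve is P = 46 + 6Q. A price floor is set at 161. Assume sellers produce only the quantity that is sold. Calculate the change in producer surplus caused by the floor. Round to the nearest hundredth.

116.54

Rewriting demand in inverse form: P = 224 - 4Q.
Without the control, 224 - 4Q = 46 + 6Q so Q* = 17.8 and P* = 152.8.
At P = 161, buyers demand (224 - 161)/4 = 15.75 while sellers would supply more, so the quantity traded is 15.75 at price 161.
PS goes from (1/2)(17.8)(106.8) = 950.52 to 1067.0625 (computed as (161 - 46)(15.75) - (1/2)(6)(15.75)^2), a change of 116.5425.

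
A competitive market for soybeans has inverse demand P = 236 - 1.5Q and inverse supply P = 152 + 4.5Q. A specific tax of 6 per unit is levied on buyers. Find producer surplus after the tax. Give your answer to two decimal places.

380.25

Without the tax, 236 - 1.5Q = 152 + 4.5Q so Q* = 14 and P* = 215.
A tax on buyers shifts demand down by 6: (236 - 6) - 1.5Q = 152 + 4.5Q, so Q_t = 13. Buyers pay P_b = 216.5; sellers receive P_s = P_b - 6 = 210.5.
PS = (1/2)(Q_t)(P_s - 152) = (1/2)(13)(58.5) = 380.25.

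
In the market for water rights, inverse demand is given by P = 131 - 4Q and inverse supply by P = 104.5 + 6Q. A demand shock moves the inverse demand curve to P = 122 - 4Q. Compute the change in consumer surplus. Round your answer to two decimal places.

Initial equilibrium: Q_0 = 2.65, P_0 = 120.4; CS_0 = (1/2)(2.65)(10.6) = 14.045, PS_0 = (1/2)(2.65)(15.9) = 21.0675.
New equilibrium: 122 - 4Q = 104.5 + 6Q gives Q_1 = 1.75, P_1 = 115; CS_1 = 6.125, PS_1 = 9.1875.
Change in consumer surplus = 6.125 - 14.045 = -7.92.

-7.92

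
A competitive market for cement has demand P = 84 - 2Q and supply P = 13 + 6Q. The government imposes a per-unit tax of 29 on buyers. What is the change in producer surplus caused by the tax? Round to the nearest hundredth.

Without the tax, 84 - 2Q = 13 + 6Q so Q* = 8.875 and P* = 66.25.
With the tax, buyers' net willingness to pay falls by 29: (84 - 29) - 2Q = 13 + 6Q, so Q_t = 5.25. Buyers pay P_b = 73.5; sellers receive P_s = P_b - 29 = 44.5.
PS falls from (1/2)(8.875)(53.25) = 236.2969 to (1/2)(5.25)(31.5) = 82.6875, a change of -153.6094.

-153.61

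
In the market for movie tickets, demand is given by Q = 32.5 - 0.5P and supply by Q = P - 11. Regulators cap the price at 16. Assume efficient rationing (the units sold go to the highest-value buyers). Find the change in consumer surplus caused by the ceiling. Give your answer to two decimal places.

-104.00

Rewriting demand in inverse form: P = 65 - 2Q.
Rewriting supply in inverse form: P = 11 + Q.
Without the control, 65 - 2Q = 11 + Q so Q* = 18 and P* = 29.
At the ceiling price 16, quantity supplied is (16 - 11)/1 = 5; supply is the short side, so Q = 5 trades at P = 16.
CS goes from (1/2)(18)(36) = 324 to 220 (computed as (65 - 16)(5) - (1/2)(2)(5)^2), a change of -104.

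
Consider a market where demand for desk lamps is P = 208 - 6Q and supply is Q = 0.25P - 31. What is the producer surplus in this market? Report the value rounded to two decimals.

Rewriting supply in inverse form: P = 124 + 4Q.
Setting demand equal to supply, 84 = 10Q, so Q* = 8.4 and P* = 157.6.
PS is the area between P* and the supply curve from 0 to Q*: (1/2)(8.4)(33.6) = 141.12.

141.12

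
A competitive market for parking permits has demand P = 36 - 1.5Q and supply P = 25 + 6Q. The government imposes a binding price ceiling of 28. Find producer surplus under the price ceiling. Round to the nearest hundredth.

Without the control, 36 - 1.5Q = 25 + 6Q so Q* = 1.4667 and P* = 33.8.
At P = 28, sellers supply (28 - 25)/6 = 0.5 while buyers want more, so the quantity traded is 0.5 at price 28.
PS is the triangle above supply below 28: (1/2)(0.5)(28 - 25) = 0.75.

0.75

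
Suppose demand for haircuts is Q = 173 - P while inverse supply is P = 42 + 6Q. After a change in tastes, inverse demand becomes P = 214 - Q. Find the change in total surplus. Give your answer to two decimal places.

Rewriting demand in inverse form: P = 173 - Q.
Initial equilibrium: Q_0 = 18.7143, P_0 = 154.2857; CS_0 = (1/2)(18.7143)(18.7143) = 175.1122, PS_0 = (1/2)(18.7143)(112.2857) = 1050.6735.
New equilibrium: 214 - Q = 42 + 6Q gives Q_1 = 24.5714, P_1 = 189.4286; CS_1 = 301.8776, PS_1 = 1811.2653.
Change in total surplus = (301.8776 + 1811.2653) - (175.1122 + 1050.6735) = 887.3571.

887.36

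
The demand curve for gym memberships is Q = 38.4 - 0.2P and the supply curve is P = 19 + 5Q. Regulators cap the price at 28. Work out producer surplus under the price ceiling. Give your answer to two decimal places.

Rewriting demand in inverse form: P = 192 - 5Q.
Free-market equilibrium: 192 - 5Q = 19 + 5Q gives Q* = 17.3, P* = 105.5.
At the ceiling price 28, quantity supplied is (28 - 19)/5 = 1.8; supply is the short side, so Q = 1.8 trades at P = 28.
PS is the triangle above supply below 28: (1/2)(1.8)(28 - 19) = 8.1.

8.10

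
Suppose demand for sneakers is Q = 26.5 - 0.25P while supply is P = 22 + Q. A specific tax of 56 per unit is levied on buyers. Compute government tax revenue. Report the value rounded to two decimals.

313.60

Rewriting demand in inverse form: P = 106 - 4Q.
Pre-tax equilibrium: 106 - 4Q = 22 + Q gives Q* = 16.8, P* = 38.8.
A tax on buyers shifts demand down by 56: (106 - 56) - 4Q = 22 + Q, so Q_t = 5.6. Buyers pay P_b = 83.6; sellers receive P_s = P_b - 56 = 27.6.
Revenue is the tax times quantity traded: 56 x 5.6 = 313.6.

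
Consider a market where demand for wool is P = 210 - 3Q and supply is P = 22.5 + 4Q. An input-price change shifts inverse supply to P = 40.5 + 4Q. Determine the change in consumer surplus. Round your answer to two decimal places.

Initial equilibrium: Q_0 = 26.7857, P_0 = 129.6429; CS_0 = (1/2)(26.7857)(80.3571) = 1076.2117, PS_0 = (1/2)(26.7857)(107.1429) = 1434.949.
New equilibrium: 210 - 3Q = 40.5 + 4Q gives Q_1 = 24.2143, P_1 = 137.3571; CS_1 = 879.4974, PS_1 = 1172.6633.
Change in consumer surplus = 879.4974 - 1076.2117 = -196.7143.

-196.71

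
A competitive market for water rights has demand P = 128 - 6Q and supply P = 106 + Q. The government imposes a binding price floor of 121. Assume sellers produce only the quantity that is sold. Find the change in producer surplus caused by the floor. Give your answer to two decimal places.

Without the control, 128 - 6Q = 106 + Q so Q* = 3.1429 and P* = 109.1429.
At the floor price 121, quantity demanded is (128 - 121)/6 = 1.1667; demand is the short side, so Q = 1.1667 trades at P = 121.
PS goes from (1/2)(3.1429)(3.1429) = 4.9388 to 16.8194 (computed as (121 - 106)(1.1667) - (1/2)(1)(1.1667)^2), a change of 11.8807.

11.88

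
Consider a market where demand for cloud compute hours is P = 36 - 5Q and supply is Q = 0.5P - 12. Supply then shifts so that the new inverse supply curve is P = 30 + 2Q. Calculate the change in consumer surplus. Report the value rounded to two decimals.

-5.51

Rewriting supply in inverse form: P = 24 + 2Q.
Initial equilibrium: Q_0 = 1.7143, P_0 = 27.4286; CS_0 = (1/2)(1.7143)(8.5714) = 7.3469, PS_0 = (1/2)(1.7143)(3.4286) = 2.9388.
New equilibrium: 36 - 5Q = 30 + 2Q gives Q_1 = 0.8571, P_1 = 31.7143; CS_1 = 1.8367, PS_1 = 0.7347.
Change in consumer surplus = 1.8367 - 7.3469 = -5.5102.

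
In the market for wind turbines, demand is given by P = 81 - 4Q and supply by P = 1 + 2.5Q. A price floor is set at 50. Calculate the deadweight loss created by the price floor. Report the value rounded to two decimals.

67.51

Free-market equilibrium: 81 - 4Q = 1 + 2.5Q gives Q* = 12.3077, P* = 31.7692.
At P = 50, buyers demand (81 - 50)/4 = 7.75 while sellers would supply more, so the quantity traded is 7.75 at price 50.
At Q = 7.75 the demand price is 50 and the supply price is 20.375. Deadweight loss is the triangle between the curves from 7.75 to 12.3077: (1/2)(50 - 20.375)(12.3077 - 7.75) = 67.5108.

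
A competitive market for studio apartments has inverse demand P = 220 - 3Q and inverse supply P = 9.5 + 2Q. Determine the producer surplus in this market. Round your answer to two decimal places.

1772.41

Equilibrium: 220 - 3Q = 9.5 + 2Q, so Q* = 42.1 and P* = 93.7.
The supply curve's price intercept is 9.5, so PS = (1/2)(Q*)(P* - 9.5) = (1/2)(42.1)(84.2) = 1772.41.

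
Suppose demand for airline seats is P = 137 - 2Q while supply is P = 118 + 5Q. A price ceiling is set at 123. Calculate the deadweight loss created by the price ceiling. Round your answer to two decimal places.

Without the control, 137 - 2Q = 118 + 5Q so Q* = 2.7143 and P* = 131.5714.
At P = 123, sellers supply (123 - 118)/5 = 1 while buyers want more, so the quantity traded is 1 at price 123.
The lost-trades triangle has base Q* - 1 = 1.7143 and height equal to the gap between the curves at Q = 1, which is 135 - 123 = 12. DWL = (1/2)(1.7143)(12) = 10.2857.

10.29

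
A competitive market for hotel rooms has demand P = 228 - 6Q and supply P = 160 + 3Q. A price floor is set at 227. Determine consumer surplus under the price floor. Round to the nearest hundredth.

Without the control, 228 - 6Q = 160 + 3Q so Q* = 7.5556 and P* = 182.6667.
At P = 227, buyers demand (228 - 227)/6 = 0.1667 while sellers would supply more, so the quantity traded is 0.1667 at price 227.
CS is the triangle under demand above 227: (1/2)(0.1667)(228 - 227) = 0.0833.

0.08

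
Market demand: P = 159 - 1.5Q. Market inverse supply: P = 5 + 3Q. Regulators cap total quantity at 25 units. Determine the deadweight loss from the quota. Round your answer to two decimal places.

191.36

Without the quota, 159 - 1.5Q = 5 + 3Q gives Q* = 34.2222.
At Q = 25 the demand price is 159 - 1.5(25) = 121.5 and the supply price is 5 + 3(25) = 80.
Deadweight loss is the triangle between the curves from 25 to 34.2222: (1/2)(121.5 - 80)(34.2222 - 25) = 191.3611.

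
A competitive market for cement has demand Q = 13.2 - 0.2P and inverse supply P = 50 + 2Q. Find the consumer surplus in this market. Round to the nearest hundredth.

13.06

Rewriting demand in inverse form: P = 66 - 5Q.
Set 66 - 5Q = 50 + 2Q, which gives 16 = 7Q, so Q* = 2.2857 and P* = 66 - 5(2.2857) = 54.5714.
CS is the area between the demand curve and P* from 0 to Q*: (1/2)(2.2857)(11.4286) = 13.0612.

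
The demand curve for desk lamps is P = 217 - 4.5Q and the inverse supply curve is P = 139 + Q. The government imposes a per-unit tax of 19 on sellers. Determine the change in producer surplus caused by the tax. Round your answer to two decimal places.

Without the tax, 217 - 4.5Q = 139 + Q so Q* = 14.1818 and P* = 153.1818.
With the tax, sellers need 19 more per unit: 217 - 4.5Q = 139 + Q + 19, so Q_t = 10.7273. Buyers pay P_b = 168.7273; sellers receive P_s = P_b - 19 = 149.7273.
Producers lose the trapezoid between P_s and P* out to Q_t plus the triangle from Q_t to Q*: change in PS = 57.5372 - 100.562 = -43.0248.

-43.02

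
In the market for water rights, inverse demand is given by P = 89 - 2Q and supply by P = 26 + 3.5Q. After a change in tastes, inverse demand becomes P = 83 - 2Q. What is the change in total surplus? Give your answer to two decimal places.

-65.45

Initial equilibrium: Q_0 = 11.4545, P_0 = 66.0909; CS_0 = (1/2)(11.4545)(22.9091) = 131.2066, PS_0 = (1/2)(11.4545)(40.0909) = 229.6116.
New equilibrium: 83 - 2Q = 26 + 3.5Q gives Q_1 = 10.3636, P_1 = 62.2727; CS_1 = 107.405, PS_1 = 187.9587.
Change in total surplus = (107.405 + 187.9587) - (131.2066 + 229.6116) = -65.4545.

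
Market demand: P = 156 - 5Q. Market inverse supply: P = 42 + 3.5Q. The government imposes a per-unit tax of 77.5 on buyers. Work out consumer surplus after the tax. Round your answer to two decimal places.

Pre-tax equilibrium: 156 - 5Q = 42 + 3.5Q gives Q* = 13.4118, P* = 88.9412.
A tax on buyers shifts demand down by 77.5: (156 - 77.5) - 5Q = 42 + 3.5Q, so Q_t = 4.2941. Buyers pay P_b = 134.5294; sellers receive P_s = P_b - 77.5 = 57.0294.
Consumer surplus is the triangle under demand above P_b: (1/2)(4.2941)(156 - 134.5294) = 46.0986.

46.10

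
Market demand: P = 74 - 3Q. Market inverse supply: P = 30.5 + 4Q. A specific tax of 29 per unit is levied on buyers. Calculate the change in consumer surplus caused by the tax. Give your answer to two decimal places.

Without the tax, 74 - 3Q = 30.5 + 4Q so Q* = 6.2143 and P* = 55.3571.
A tax on buyers shifts demand down by 29: (74 - 29) - 3Q = 30.5 + 4Q, so Q_t = 2.0714. Buyers pay P_b = 67.7857; sellers receive P_s = P_b - 29 = 38.7857.
Consumers lose the trapezoid between P* and P_b out to Q_t plus the triangle from Q_t to Q*: change in CS = 6.4362 - 57.926 = -51.4898.

-51.49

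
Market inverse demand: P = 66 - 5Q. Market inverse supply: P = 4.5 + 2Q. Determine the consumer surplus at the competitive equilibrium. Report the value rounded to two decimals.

192.97

Setting demand equal to supply, 61.5 = 7Q, so Q* = 8.7857 and P* = 22.0714.
Consumer surplus is the triangle under demand above P*: (1/2)(8.7857)(66 - 22.0714) = (1/2)(8.7857)(43.9286) = 192.9719.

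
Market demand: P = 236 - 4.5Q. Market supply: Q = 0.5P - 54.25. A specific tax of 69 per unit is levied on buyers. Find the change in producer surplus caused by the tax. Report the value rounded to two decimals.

Rewriting supply in inverse form: P = 108.5 + 2Q.
Pre-tax equilibrium: 236 - 4.5Q = 108.5 + 2Q gives Q* = 19.6154, P* = 147.7308.
A tax on buyers shifts demand down by 69: (236 - 69) - 4.5Q = 108.5 + 2Q, so Q_t = 9. Buyers pay P_b = 195.5; sellers receive P_s = P_b - 69 = 126.5.
PS falls from (1/2)(19.6154)(39.2308) = 384.7633 to (1/2)(9)(18) = 81, a change of -303.7633.

-303.76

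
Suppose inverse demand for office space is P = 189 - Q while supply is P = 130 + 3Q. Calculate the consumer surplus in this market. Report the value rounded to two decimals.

108.78

Set 189 - Q = 130 + 3Q, which gives 59 = 4Q, so Q* = 14.75 and P* = 189 - (14.75) = 174.25.
The demand choke price is 189, so CS = (1/2)(Q*)(189 - P*) = (1/2)(14.75)(14.75) = 108.7812.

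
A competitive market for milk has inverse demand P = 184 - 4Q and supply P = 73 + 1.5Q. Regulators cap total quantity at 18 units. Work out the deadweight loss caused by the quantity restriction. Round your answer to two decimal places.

Unrestricted equilibrium: Q* = (184 - 73)/(4 + 1.5) = 20.1818.
At Q = 18 the demand price is 184 - 4(18) = 112 and the supply price is 73 + 1.5(18) = 100.
Deadweight loss is the triangle between the curves from 18 to 20.1818: (1/2)(112 - 100)(20.1818 - 18) = 13.0909.

13.09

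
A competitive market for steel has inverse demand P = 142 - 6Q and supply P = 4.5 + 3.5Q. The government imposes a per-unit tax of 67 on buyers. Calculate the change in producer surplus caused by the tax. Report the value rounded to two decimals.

Pre-tax equilibrium: 142 - 6Q = 4.5 + 3.5Q gives Q* = 14.4737, P* = 55.1579.
A tax on buyers shifts demand down by 67: (142 - 67) - 6Q = 4.5 + 3.5Q, so Q_t = 7.4211. Buyers pay P_b = 97.4737; sellers receive P_s = P_b - 67 = 30.4737.
PS falls from (1/2)(14.4737)(50.6579) = 366.6032 to (1/2)(7.4211)(25.9737) = 96.376, a change of -270.2271.

-270.23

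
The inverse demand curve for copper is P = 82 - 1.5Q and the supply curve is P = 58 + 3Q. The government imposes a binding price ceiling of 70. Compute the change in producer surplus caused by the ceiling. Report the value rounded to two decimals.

Without the control, 82 - 1.5Q = 58 + 3Q so Q* = 5.3333 and P* = 74.
At the ceiling price 70, quantity supplied is (70 - 58)/3 = 4; supply is the short side, so Q = 4 trades at P = 70.
PS goes from (1/2)(5.3333)(16) = 42.6667 to 24 (computed as (70 - 58)(4) - (1/2)(3)(4)^2), a change of -18.6667.

-18.67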